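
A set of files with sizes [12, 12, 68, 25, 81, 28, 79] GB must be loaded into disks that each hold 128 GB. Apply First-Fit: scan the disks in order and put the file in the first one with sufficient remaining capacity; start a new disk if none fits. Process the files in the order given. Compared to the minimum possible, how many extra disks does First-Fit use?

First-Fit: [12,12,68,25] [81,28] [79] → 3 disks.
Total size 305 GB; any packing needs at least ⌈305/128⌉ = 3 disks.
So 3 is already optimal.

0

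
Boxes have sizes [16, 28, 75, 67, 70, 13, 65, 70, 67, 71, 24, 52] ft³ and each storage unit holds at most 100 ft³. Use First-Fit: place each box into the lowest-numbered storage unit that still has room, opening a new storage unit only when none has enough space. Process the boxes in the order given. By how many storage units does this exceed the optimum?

First-Fit: [16,28,13,24] [75] [67] [70] [65] [70] [67] [71] [52] → 9 storage units.
8 boxes exceed 50 ft³ (half the capacity), and no two of those can share a storage unit, so at least 8 storage units are needed.
An optimal packing achieves that bound: [75,24] [71,28] [70,16,13] [70] [67] [67] [65] [52] → 8 storage units.
Excess: 9 − 8 = 1.

1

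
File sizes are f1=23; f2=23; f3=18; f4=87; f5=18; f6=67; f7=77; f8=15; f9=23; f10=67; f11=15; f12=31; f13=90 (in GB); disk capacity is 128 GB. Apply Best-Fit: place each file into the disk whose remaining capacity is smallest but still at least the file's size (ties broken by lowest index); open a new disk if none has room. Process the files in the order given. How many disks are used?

Put f1 (23 GB) in disk 1; 105 GB remain.
Put f2 (23 GB) in disk 1; 82 GB remain.
Put f3 (18 GB) in disk 1; 64 GB remain.
Put f4 (87 GB) in disk 2; 41 GB remain.
Put f5 (18 GB) in disk 2; 23 GB remain.
Put f6 (67 GB) in disk 3; 61 GB remain.
Put f7 (77 GB) in disk 4; 51 GB remain.
Put f8 (15 GB) in disk 2; 8 GB remain.
Put f9 (23 GB) in disk 4; 28 GB remain.
Put f10 (67 GB) in disk 5; 61 GB remain.
Put f11 (15 GB) in disk 4; 13 GB remain.
Put f12 (31 GB) in disk 3; 30 GB remain.
Put f13 (90 GB) in disk 6; 38 GB remain.
Final disks: [23,23,18] [87,18,15] [67,31] [77,23,15] [67] [90].

6 disks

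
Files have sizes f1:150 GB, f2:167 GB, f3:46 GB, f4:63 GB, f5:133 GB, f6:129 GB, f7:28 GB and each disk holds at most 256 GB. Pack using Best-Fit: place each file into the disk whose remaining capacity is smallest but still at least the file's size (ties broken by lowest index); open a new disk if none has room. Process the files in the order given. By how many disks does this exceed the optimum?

0

Best-Fit: [150,63,28] [167,46] [133] [129] → 4 disks.
4 files exceed 128 GB (half the capacity), and no two of those can share a disk, so at least 4 disks are needed.
So 4 is already optimal.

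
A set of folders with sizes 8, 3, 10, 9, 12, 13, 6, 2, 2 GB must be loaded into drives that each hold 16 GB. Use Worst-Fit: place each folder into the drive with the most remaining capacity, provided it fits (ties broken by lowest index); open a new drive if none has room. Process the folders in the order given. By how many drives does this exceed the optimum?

Worst-Fit: [8,3,2] [10,2] [9,6] [12] [13] → 5 drives.
Total size 65 GB; any packing needs at least ⌈65/16⌉ = 5 drives.
So 5 is already optimal.

0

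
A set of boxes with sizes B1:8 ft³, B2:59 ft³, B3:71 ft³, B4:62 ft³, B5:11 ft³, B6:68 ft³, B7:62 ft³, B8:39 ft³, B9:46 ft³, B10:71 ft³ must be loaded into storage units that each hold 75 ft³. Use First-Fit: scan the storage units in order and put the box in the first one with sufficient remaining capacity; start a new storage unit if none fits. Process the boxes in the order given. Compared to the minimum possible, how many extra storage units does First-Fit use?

0

First-Fit: [8,59] [71] [62,11] [68] [62] [39] [46] [71] → 8 storage units.
8 boxes exceed 37.5 ft³ (half the capacity), and no two of those can share a storage unit, so at least 8 storage units are needed.
So 8 is already optimal.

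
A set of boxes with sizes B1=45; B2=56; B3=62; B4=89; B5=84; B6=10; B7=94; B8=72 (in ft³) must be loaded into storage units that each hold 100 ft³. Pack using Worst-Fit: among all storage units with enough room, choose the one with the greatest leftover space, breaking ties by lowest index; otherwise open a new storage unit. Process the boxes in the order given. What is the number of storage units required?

Put B1 (45 ft³) in storage unit 1; 55 ft³ remain.
Put B2 (56 ft³) in storage unit 2; 44 ft³ remain.
Put B3 (62 ft³) in storage unit 3; 38 ft³ remain.
Put B4 (89 ft³) in storage unit 4; 11 ft³ remain.
Put B5 (84 ft³) in storage unit 5; 16 ft³ remain.
Put B6 (10 ft³) in storage unit 1; 45 ft³ remain.
Put B7 (94 ft³) in storage unit 6; 6 ft³ remain.
Put B8 (72 ft³) in storage unit 7; 28 ft³ remain.
Final storage units: [45,10] [56] [62] [89] [84] [94] [72].

7 storage units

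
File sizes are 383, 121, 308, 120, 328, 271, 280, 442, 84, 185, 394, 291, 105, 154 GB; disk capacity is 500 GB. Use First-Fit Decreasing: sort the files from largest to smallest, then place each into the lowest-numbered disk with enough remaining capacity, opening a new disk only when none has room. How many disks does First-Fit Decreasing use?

Sorted descending: 442, 394, 383, 328, 308, 291, 280, 271, 185, 154, 121, 120, 105, 84.
Put 442 GB in disk 1; 58 GB remain.
Put 394 GB in disk 2; 106 GB remain.
Put 383 GB in disk 3; 117 GB remain.
Put 328 GB in disk 4; 172 GB remain.
Put 308 GB in disk 5; 192 GB remain.
Put 291 GB in disk 6; 209 GB remain.
Put 280 GB in disk 7; 220 GB remain.
Put 271 GB in disk 8; 229 GB remain.
Put 185 GB in disk 5; 7 GB remain.
Put 154 GB in disk 4; 18 GB remain.
Put 121 GB in disk 6; 88 GB remain.
Put 120 GB in disk 7; 100 GB remain.
Put 105 GB in disk 2; 1 GB remain.
Put 84 GB in disk 3; 33 GB remain.

8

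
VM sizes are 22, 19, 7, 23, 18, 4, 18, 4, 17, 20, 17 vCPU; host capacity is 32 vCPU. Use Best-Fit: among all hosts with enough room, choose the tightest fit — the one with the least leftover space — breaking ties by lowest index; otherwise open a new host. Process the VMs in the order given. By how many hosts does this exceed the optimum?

Best-Fit: [22,7] [19] [23,4,4] [18] [18] [17] [20] [17] → 8 hosts.
8 VMs exceed 16 vCPU (half the capacity), and no two of those can share a host, so at least 8 hosts are needed.
So 8 is already optimal.

0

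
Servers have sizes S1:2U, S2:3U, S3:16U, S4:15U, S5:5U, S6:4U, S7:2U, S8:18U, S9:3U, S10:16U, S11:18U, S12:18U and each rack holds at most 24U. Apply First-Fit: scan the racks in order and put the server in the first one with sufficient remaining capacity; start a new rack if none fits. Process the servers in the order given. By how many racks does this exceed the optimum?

0

First-Fit: [2,3,16,2] [15,5,4] [18,3] [16] [18] [18] → 6 racks.
6 servers exceed 12U (half the capacity), and no two of those can share a rack, so at least 6 racks are needed.
So 6 is already optimal.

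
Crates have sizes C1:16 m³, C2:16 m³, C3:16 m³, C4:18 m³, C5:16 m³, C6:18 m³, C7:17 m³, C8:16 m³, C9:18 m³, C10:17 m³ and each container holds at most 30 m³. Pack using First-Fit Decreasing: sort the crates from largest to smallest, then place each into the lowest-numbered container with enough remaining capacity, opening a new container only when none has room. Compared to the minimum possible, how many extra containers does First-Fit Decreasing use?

First-Fit Decreasing: [18] [18] [18] [17] [17] [16] [16] [16] [16] [16] → 10 containers.
10 crates exceed 15 m³ (half the capacity), and no two of those can share a container, so at least 10 containers are needed.
So 10 is already optimal.

0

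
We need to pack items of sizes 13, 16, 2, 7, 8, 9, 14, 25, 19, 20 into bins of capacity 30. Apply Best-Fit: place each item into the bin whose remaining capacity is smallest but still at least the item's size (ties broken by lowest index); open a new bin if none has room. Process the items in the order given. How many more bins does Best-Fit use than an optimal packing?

Best-Fit: [13,16] [2,7,8,9] [14] [25] [19] [20] → 6 bins.
Total size 133; any packing needs at least ⌈133/30⌉ = 5 bins.
An optimal packing achieves that bound: [25,2] [20,9] [19,8] [16,14] [13,7] → 5 bins.
Excess: 6 − 5 = 1.

1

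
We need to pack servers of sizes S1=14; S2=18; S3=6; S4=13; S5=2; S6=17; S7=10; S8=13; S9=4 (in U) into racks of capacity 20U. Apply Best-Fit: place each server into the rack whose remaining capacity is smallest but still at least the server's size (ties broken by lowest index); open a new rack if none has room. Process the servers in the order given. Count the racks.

Put S1 (14U) in rack 1; 6U remain.
Put S2 (18U) in rack 2; 2U remain.
Put S3 (6U) in rack 1; 0U remain.
Put S4 (13U) in rack 3; 7U remain.
Put S5 (2U) in rack 2; 0U remain.
Put S6 (17U) in rack 4; 3U remain.
Put S7 (10U) in rack 5; 10U remain.
Put S8 (13U) in rack 6; 7U remain.
Put S9 (4U) in rack 3; 3U remain.
Final racks: [14,6] [18,2] [13,4] [17] [10] [13].

6 racks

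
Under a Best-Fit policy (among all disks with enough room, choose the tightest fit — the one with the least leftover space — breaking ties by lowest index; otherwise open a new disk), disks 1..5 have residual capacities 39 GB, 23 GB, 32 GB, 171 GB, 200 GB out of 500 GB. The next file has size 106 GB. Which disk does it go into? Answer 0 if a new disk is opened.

Disks with room: disk 4 (171 GB), disk 5 (200 GB).
Tightest fit is disk 4 with 171 GB free.

4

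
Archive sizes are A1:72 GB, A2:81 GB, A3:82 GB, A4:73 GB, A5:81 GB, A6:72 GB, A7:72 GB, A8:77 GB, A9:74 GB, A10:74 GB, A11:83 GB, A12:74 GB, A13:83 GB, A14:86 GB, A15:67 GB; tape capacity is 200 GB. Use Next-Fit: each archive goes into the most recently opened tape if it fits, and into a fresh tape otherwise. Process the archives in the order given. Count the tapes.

8 tapes

Put A1 (72 GB) in tape 1; 128 GB remain.
Put A2 (81 GB) in tape 1; 47 GB remain.
Put A3 (82 GB) in tape 2; 118 GB remain.
Put A4 (73 GB) in tape 2; 45 GB remain.
Put A5 (81 GB) in tape 3; 119 GB remain.
Put A6 (72 GB) in tape 3; 47 GB remain.
Put A7 (72 GB) in tape 4; 128 GB remain.
Put A8 (77 GB) in tape 4; 51 GB remain.
Put A9 (74 GB) in tape 5; 126 GB remain.
Put A10 (74 GB) in tape 5; 52 GB remain.
Put A11 (83 GB) in tape 6; 117 GB remain.
Put A12 (74 GB) in tape 6; 43 GB remain.
Put A13 (83 GB) in tape 7; 117 GB remain.
Put A14 (86 GB) in tape 7; 31 GB remain.
Put A15 (67 GB) in tape 8; 133 GB remain.
Final tapes: [72,81] [82,73] [81,72] [72,77] [74,74] [83,74] [83,86] [67].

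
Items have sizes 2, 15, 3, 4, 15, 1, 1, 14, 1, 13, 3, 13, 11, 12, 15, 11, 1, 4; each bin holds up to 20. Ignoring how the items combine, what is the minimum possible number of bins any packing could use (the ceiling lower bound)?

7 bins

Total size = 2 + 15 + 3 + 4 + 15 + 1 + 1 + 14 + 1 + 13 + 3 + 13 + 11 + 12 + 15 + 11 + 1 + 4 = 139.
⌈139 / 20⌉ = 7.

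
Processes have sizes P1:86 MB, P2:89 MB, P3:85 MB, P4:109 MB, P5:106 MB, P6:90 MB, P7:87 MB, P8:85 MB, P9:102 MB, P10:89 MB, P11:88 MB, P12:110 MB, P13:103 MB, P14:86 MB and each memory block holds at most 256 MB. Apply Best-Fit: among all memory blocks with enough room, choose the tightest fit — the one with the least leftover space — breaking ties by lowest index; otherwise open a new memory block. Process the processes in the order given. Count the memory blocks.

7

Put P1 (86 MB) in memory block 1; 170 MB remain.
Put P2 (89 MB) in memory block 1; 81 MB remain.
Put P3 (85 MB) in memory block 2; 171 MB remain.
Put P4 (109 MB) in memory block 2; 62 MB remain.
Put P5 (106 MB) in memory block 3; 150 MB remain.
Put P6 (90 MB) in memory block 3; 60 MB remain.
Put P7 (87 MB) in memory block 4; 169 MB remain.
Put P8 (85 MB) in memory block 4; 84 MB remain.
Put P9 (102 MB) in memory block 5; 154 MB remain.
Put P10 (89 MB) in memory block 5; 65 MB remain.
Put P11 (88 MB) in memory block 6; 168 MB remain.
Put P12 (110 MB) in memory block 6; 58 MB remain.
Put P13 (103 MB) in memory block 7; 153 MB remain.
Put P14 (86 MB) in memory block 7; 67 MB remain.
Final memory blocks: [86,89] [85,109] [106,90] [87,85] [102,89] [88,110] [103,86].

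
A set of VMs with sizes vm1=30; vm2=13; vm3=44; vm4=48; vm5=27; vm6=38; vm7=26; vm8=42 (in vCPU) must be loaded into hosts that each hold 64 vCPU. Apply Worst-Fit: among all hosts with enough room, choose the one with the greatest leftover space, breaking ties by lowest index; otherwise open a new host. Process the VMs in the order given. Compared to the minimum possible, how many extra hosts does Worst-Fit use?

Worst-Fit: [30,13] [44] [48] [27,26] [38] [42] → 6 hosts.
Total size 268 vCPU; any packing needs at least ⌈268/64⌉ = 5 hosts.
An optimal packing achieves that bound: [48,13] [44] [42] [38,26] [30,27] → 5 hosts.
Excess: 6 − 5 = 1.

1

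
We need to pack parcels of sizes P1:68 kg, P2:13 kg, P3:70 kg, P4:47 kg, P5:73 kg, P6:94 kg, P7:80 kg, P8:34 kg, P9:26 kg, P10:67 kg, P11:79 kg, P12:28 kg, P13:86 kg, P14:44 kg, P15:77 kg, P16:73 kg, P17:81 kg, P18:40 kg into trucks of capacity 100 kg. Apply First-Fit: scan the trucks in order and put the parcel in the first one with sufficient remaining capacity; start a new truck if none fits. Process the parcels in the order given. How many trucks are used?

truck 1: place P1 (68 kg), 32 kg left
truck 1: place P2 (13 kg), 19 kg left
truck 2: place P3 (70 kg), 30 kg left
truck 3: place P4 (47 kg), 53 kg left
truck 4: place P5 (73 kg), 27 kg left
truck 5: place P6 (94 kg), 6 kg left
truck 6: place P7 (80 kg), 20 kg left
truck 3: place P8 (34 kg), 19 kg left
truck 2: place P9 (26 kg), 4 kg left
truck 7: place P10 (67 kg), 33 kg left
truck 8: place P11 (79 kg), 21 kg left
truck 7: place P12 (28 kg), 5 kg left
truck 9: place P13 (86 kg), 14 kg left
truck 10: place P14 (44 kg), 56 kg left
truck 11: place P15 (77 kg), 23 kg left
truck 12: place P16 (73 kg), 27 kg left
truck 13: place P17 (81 kg), 19 kg left
truck 10: place P18 (40 kg), 16 kg left

13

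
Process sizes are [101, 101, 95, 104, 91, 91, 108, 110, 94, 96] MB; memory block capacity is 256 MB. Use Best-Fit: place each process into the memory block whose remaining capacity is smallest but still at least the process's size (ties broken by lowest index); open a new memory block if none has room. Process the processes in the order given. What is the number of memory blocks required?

Put 101 MB in memory block 1; 155 MB remain.
Put 101 MB in memory block 1; 54 MB remain.
Put 95 MB in memory block 2; 161 MB remain.
Put 104 MB in memory block 2; 57 MB remain.
Put 91 MB in memory block 3; 165 MB remain.
Put 91 MB in memory block 3; 74 MB remain.
Put 108 MB in memory block 4; 148 MB remain.
Put 110 MB in memory block 4; 38 MB remain.
Put 94 MB in memory block 5; 162 MB remain.
Put 96 MB in memory block 5; 66 MB remain.

5 memory blocks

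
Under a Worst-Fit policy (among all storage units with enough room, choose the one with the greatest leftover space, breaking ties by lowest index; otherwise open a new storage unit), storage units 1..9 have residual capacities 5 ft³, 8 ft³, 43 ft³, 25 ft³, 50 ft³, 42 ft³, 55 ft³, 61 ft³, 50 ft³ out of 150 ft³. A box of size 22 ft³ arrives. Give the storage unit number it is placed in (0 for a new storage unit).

8

Storage units with room: storage unit 3 (43 ft³), storage unit 4 (25 ft³), storage unit 5 (50 ft³), storage unit 6 (42 ft³), storage unit 7 (55 ft³), storage unit 8 (61 ft³), storage unit 9 (50 ft³).
Most room is storage unit 8 with 61 ft³ free.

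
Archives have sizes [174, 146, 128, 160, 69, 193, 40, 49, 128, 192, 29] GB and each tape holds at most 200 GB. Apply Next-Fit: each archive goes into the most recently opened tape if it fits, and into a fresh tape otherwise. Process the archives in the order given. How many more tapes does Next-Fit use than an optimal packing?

Next-Fit: [174] [146] [128] [160] [69] [193] [40,49] [128] [192] [29] → 10 tapes.
Total size 1308 GB; any packing needs at least ⌈1308/200⌉ = 7 tapes.
An optimal packing achieves that bound: [193] [192] [174] [160,40] [146,49] [128,69] [128,29] → 7 tapes.
Excess: 10 − 7 = 3.

3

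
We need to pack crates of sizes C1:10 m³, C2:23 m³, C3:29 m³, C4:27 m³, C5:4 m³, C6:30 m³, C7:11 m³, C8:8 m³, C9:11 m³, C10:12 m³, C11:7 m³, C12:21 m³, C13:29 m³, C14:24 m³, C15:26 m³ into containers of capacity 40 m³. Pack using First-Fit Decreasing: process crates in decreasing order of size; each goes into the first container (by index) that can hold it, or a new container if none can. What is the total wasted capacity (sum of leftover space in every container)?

48

Sorted descending: 30, 29, 29, 27, 26, 24, 23, 21, 12, 11, 11, 10, 8, 7, 4.
container 1: place 30 m³, 10 m³ left
container 2: place 29 m³, 11 m³ left
container 3: place 29 m³, 11 m³ left
container 4: place 27 m³, 13 m³ left
container 5: place 26 m³, 14 m³ left
container 6: place 24 m³, 16 m³ left
container 7: place 23 m³, 17 m³ left
container 8: place 21 m³, 19 m³ left
container 4: place 12 m³, 1 m³ left
container 2: place 11 m³, 0 m³ left
container 3: place 11 m³, 0 m³ left
container 1: place 10 m³, 0 m³ left
container 5: place 8 m³, 6 m³ left
container 6: place 7 m³, 9 m³ left
container 5: place 4 m³, 2 m³ left
8 containers × 40 m³ = 320 m³; used 272 m³; unused 48 m³.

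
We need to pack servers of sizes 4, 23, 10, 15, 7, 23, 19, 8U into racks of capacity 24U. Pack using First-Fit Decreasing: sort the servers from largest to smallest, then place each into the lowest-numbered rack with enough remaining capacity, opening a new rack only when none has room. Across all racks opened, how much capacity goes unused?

Sorted descending: 23, 23, 19, 15, 10, 8, 7, 4.
rack 1: place 23U, 1U left
rack 2: place 23U, 1U left
rack 3: place 19U, 5U left
rack 4: place 15U, 9U left
rack 5: place 10U, 14U left
rack 4: place 8U, 1U left
rack 5: place 7U, 7U left
rack 3: place 4U, 1U left
5 racks × 24U = 120U; used 109U; unused 11U.

11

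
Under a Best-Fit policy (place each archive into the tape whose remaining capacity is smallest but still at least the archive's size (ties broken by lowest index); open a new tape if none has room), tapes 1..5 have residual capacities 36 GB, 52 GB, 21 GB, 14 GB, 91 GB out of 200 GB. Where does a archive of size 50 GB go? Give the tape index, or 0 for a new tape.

2

Tapes with room: tape 2 (52 GB), tape 5 (91 GB).
Tightest fit is tape 2 with 52 GB free.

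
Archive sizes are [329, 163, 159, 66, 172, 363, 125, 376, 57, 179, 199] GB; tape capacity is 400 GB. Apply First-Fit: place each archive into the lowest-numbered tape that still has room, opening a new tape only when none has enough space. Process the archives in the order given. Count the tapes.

329 GB → tape 1 (remaining 71 GB)
163 GB → tape 2 (remaining 237 GB)
159 GB → tape 2 (remaining 78 GB)
66 GB → tape 1 (remaining 5 GB)
172 GB → tape 3 (remaining 228 GB)
363 GB → tape 4 (remaining 37 GB)
125 GB → tape 3 (remaining 103 GB)
376 GB → tape 5 (remaining 24 GB)
57 GB → tape 2 (remaining 21 GB)
179 GB → tape 6 (remaining 221 GB)
199 GB → tape 6 (remaining 22 GB)

6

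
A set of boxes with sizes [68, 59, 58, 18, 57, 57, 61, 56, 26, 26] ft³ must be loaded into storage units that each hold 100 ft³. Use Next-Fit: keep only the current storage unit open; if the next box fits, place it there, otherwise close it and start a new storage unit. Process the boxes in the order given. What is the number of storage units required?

Put 68 ft³ in storage unit 1; 32 ft³ remain.
Put 59 ft³ in storage unit 2; 41 ft³ remain.
Put 58 ft³ in storage unit 3; 42 ft³ remain.
Put 18 ft³ in storage unit 3; 24 ft³ remain.
Put 57 ft³ in storage unit 4; 43 ft³ remain.
Put 57 ft³ in storage unit 5; 43 ft³ remain.
Put 61 ft³ in storage unit 6; 39 ft³ remain.
Put 56 ft³ in storage unit 7; 44 ft³ remain.
Put 26 ft³ in storage unit 7; 18 ft³ remain.
Put 26 ft³ in storage unit 8; 74 ft³ remain.

8 storage units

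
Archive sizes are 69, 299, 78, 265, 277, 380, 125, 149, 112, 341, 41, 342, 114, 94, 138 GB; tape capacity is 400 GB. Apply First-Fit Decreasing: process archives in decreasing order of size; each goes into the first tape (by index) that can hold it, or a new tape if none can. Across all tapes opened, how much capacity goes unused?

376

Sorted descending: 380, 342, 341, 299, 277, 265, 149, 138, 125, 114, 112, 94, 78, 69, 41.
380 GB → tape 1 (remaining 20 GB)
342 GB → tape 2 (remaining 58 GB)
341 GB → tape 3 (remaining 59 GB)
299 GB → tape 4 (remaining 101 GB)
277 GB → tape 5 (remaining 123 GB)
265 GB → tape 6 (remaining 135 GB)
149 GB → tape 7 (remaining 251 GB)
138 GB → tape 7 (remaining 113 GB)
125 GB → tape 6 (remaining 10 GB)
114 GB → tape 5 (remaining 9 GB)
112 GB → tape 7 (remaining 1 GB)
94 GB → tape 4 (remaining 7 GB)
78 GB → tape 8 (remaining 322 GB)
69 GB → tape 8 (remaining 253 GB)
41 GB → tape 2 (remaining 17 GB)
8 tapes × 400 GB = 3200 GB; used 2824 GB; unused 376 GB.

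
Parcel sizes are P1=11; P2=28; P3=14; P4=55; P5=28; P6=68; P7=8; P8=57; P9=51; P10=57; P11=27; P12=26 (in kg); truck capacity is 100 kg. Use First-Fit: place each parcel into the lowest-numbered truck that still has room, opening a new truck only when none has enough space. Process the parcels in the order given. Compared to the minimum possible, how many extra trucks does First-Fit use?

1

First-Fit: [11,28,14,28,8] [55,27] [68,26] [57] [51] [57] → 6 trucks.
Total size 430 kg; any packing needs at least ⌈430/100⌉ = 5 trucks.
An optimal packing achieves that bound: [68,28] [57,28,14] [57,27,11] [55,26,8] [51] → 5 trucks.
Excess: 6 − 5 = 1.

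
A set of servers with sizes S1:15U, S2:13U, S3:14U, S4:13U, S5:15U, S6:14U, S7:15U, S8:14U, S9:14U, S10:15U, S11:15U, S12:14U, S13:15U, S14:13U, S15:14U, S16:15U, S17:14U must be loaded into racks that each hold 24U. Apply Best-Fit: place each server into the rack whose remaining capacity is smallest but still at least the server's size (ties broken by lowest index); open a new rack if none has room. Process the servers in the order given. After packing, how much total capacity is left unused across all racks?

166

rack 1: place S1 (15U), 9U left
rack 2: place S2 (13U), 11U left
rack 3: place S3 (14U), 10U left
rack 4: place S4 (13U), 11U left
rack 5: place S5 (15U), 9U left
rack 6: place S6 (14U), 10U left
rack 7: place S7 (15U), 9U left
rack 8: place S8 (14U), 10U left
rack 9: place S9 (14U), 10U left
rack 10: place S10 (15U), 9U left
rack 11: place S11 (15U), 9U left
rack 12: place S12 (14U), 10U left
rack 13: place S13 (15U), 9U left
rack 14: place S14 (13U), 11U left
rack 15: place S15 (14U), 10U left
rack 16: place S16 (15U), 9U left
rack 17: place S17 (14U), 10U left
17 racks × 24U = 408U; used 242U; unused 166U.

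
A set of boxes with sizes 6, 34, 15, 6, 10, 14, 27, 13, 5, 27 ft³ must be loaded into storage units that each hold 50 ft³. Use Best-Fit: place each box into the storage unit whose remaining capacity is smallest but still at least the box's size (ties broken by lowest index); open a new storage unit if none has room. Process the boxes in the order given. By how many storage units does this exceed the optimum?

0

Best-Fit: [6,34,6] [15,10,14] [27,13,5] [27] → 4 storage units.
Total size 157 ft³; any packing needs at least ⌈157/50⌉ = 4 storage units.
So 4 is already optimal.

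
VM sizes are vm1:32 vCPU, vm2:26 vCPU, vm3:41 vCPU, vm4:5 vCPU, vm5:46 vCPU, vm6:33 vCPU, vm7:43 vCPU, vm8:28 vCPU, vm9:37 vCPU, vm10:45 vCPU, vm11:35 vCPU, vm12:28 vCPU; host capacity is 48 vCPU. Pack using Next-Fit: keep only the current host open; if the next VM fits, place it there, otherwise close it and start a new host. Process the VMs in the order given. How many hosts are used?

vm1 (32 vCPU) → host 1 (remaining 16 vCPU)
vm2 (26 vCPU) → host 2 (remaining 22 vCPU)
vm3 (41 vCPU) → host 3 (remaining 7 vCPU)
vm4 (5 vCPU) → host 3 (remaining 2 vCPU)
vm5 (46 vCPU) → host 4 (remaining 2 vCPU)
vm6 (33 vCPU) → host 5 (remaining 15 vCPU)
vm7 (43 vCPU) → host 6 (remaining 5 vCPU)
vm8 (28 vCPU) → host 7 (remaining 20 vCPU)
vm9 (37 vCPU) → host 8 (remaining 11 vCPU)
vm10 (45 vCPU) → host 9 (remaining 3 vCPU)
vm11 (35 vCPU) → host 10 (remaining 13 vCPU)
vm12 (28 vCPU) → host 11 (remaining 20 vCPU)
Final hosts: [32] [26] [41,5] [46] [33] [43] [28] [37] [45] [35] [28].

11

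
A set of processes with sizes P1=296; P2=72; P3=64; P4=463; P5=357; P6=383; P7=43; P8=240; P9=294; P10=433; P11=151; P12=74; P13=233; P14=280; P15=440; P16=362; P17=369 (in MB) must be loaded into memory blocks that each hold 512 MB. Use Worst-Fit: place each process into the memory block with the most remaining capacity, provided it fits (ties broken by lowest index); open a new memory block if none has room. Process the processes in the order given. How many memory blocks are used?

Put P1 (296 MB) in memory block 1; 216 MB remain.
Put P2 (72 MB) in memory block 1; 144 MB remain.
Put P3 (64 MB) in memory block 1; 80 MB remain.
Put P4 (463 MB) in memory block 2; 49 MB remain.
Put P5 (357 MB) in memory block 3; 155 MB remain.
Put P6 (383 MB) in memory block 4; 129 MB remain.
Put P7 (43 MB) in memory block 3; 112 MB remain.
Put P8 (240 MB) in memory block 5; 272 MB remain.
Put P9 (294 MB) in memory block 6; 218 MB remain.
Put P10 (433 MB) in memory block 7; 79 MB remain.
Put P11 (151 MB) in memory block 5; 121 MB remain.
Put P12 (74 MB) in memory block 6; 144 MB remain.
Put P13 (233 MB) in memory block 8; 279 MB remain.
Put P14 (280 MB) in memory block 9; 232 MB remain.
Put P15 (440 MB) in memory block 10; 72 MB remain.
Put P16 (362 MB) in memory block 11; 150 MB remain.
Put P17 (369 MB) in memory block 12; 143 MB remain.
Final memory blocks: [296,72,64] [463] [357,43] [383] [240,151] [294,74] [433] [233] [280] [440] [362] [369].

12 memory blocks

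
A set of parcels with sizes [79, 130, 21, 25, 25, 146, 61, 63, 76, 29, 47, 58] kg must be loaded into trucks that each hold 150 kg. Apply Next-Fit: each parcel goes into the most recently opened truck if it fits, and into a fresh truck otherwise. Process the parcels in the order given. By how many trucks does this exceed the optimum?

Next-Fit: [79] [130] [21,25,25] [146] [61,63] [76,29] [47,58] → 7 trucks.
Total size 760 kg; any packing needs at least ⌈760/150⌉ = 6 trucks.
An optimal packing achieves that bound: [146] [130] [79,63] [76,61] [58,47,29] [25,25,21] → 6 trucks.
Excess: 7 − 6 = 1.

1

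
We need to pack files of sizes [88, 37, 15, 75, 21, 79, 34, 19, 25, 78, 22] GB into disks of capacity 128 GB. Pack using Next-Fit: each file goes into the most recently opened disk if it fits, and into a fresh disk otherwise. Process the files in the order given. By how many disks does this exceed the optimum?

1

Next-Fit: [88,37] [15,75,21] [79,34] [19,25,78] [22] → 5 disks.
Total size 493 GB; any packing needs at least ⌈493/128⌉ = 4 disks.
An optimal packing achieves that bound: [88,37] [79,34,15] [78,25,22] [75,21,19] → 4 disks.
Excess: 5 − 4 = 1.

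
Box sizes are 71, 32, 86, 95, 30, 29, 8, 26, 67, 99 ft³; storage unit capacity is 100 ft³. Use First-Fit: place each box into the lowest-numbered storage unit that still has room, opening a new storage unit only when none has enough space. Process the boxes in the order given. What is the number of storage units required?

Put 71 ft³ in storage unit 1; 29 ft³ remain.
Put 32 ft³ in storage unit 2; 68 ft³ remain.
Put 86 ft³ in storage unit 3; 14 ft³ remain.
Put 95 ft³ in storage unit 4; 5 ft³ remain.
Put 30 ft³ in storage unit 2; 38 ft³ remain.
Put 29 ft³ in storage unit 1; 0 ft³ remain.
Put 8 ft³ in storage unit 2; 30 ft³ remain.
Put 26 ft³ in storage unit 2; 4 ft³ remain.
Put 67 ft³ in storage unit 5; 33 ft³ remain.
Put 99 ft³ in storage unit 6; 1 ft³ remain.

6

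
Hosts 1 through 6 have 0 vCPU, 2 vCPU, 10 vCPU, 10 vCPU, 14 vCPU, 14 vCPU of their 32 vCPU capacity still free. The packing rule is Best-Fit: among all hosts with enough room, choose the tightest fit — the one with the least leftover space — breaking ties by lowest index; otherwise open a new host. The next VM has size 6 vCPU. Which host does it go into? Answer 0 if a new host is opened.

3

Hosts with room: host 3 (10 vCPU), host 4 (10 vCPU), host 5 (14 vCPU), host 6 (14 vCPU).
Tightest fit is host 3 with 10 vCPU free.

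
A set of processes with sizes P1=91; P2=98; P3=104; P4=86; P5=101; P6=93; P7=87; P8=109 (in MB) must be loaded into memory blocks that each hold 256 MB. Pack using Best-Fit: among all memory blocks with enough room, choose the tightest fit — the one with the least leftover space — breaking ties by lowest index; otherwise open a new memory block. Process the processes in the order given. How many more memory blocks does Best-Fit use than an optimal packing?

Best-Fit: [91,98] [104,86] [101,93] [87,109] → 4 memory blocks.
Total size 769 MB; any packing needs at least ⌈769/256⌉ = 4 memory blocks.
So 4 is already optimal.

0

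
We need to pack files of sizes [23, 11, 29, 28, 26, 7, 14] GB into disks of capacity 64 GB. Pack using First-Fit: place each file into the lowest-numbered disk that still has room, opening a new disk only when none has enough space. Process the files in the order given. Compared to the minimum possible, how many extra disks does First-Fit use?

0

First-Fit: [23,11,29] [28,26,7] [14] → 3 disks.
Total size 138 GB; any packing needs at least ⌈138/64⌉ = 3 disks.
So 3 is already optimal.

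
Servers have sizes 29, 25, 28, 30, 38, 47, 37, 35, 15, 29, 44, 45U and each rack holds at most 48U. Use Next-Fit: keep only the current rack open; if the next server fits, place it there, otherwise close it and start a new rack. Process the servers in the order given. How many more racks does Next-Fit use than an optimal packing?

0

Next-Fit: [29] [25] [28] [30] [38] [47] [37] [35] [15,29] [44] [45] → 11 racks.
11 servers exceed 24U (half the capacity), and no two of those can share a rack, so at least 11 racks are needed.
So 11 is already optimal.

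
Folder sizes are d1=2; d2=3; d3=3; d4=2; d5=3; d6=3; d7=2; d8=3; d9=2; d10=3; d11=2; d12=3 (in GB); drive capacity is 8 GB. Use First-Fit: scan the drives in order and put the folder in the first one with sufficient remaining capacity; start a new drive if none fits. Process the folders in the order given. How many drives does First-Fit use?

4 drives

drive 1: place d1 (2 GB), 6 GB left
drive 1: place d2 (3 GB), 3 GB left
drive 1: place d3 (3 GB), 0 GB left
drive 2: place d4 (2 GB), 6 GB left
drive 2: place d5 (3 GB), 3 GB left
drive 2: place d6 (3 GB), 0 GB left
drive 3: place d7 (2 GB), 6 GB left
drive 3: place d8 (3 GB), 3 GB left
drive 3: place d9 (2 GB), 1 GB left
drive 4: place d10 (3 GB), 5 GB left
drive 4: place d11 (2 GB), 3 GB left
drive 4: place d12 (3 GB), 0 GB left
Final drives: [2,3,3] [2,3,3] [2,3,2] [3,2,3].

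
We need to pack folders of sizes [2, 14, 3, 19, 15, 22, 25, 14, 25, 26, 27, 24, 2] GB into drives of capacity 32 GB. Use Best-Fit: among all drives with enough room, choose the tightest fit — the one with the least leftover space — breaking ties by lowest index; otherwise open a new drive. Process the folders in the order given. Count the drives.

9

Put 2 GB in drive 1; 30 GB remain.
Put 14 GB in drive 1; 16 GB remain.
Put 3 GB in drive 1; 13 GB remain.
Put 19 GB in drive 2; 13 GB remain.
Put 15 GB in drive 3; 17 GB remain.
Put 22 GB in drive 4; 10 GB remain.
Put 25 GB in drive 5; 7 GB remain.
Put 14 GB in drive 3; 3 GB remain.
Put 25 GB in drive 6; 7 GB remain.
Put 26 GB in drive 7; 6 GB remain.
Put 27 GB in drive 8; 5 GB remain.
Put 24 GB in drive 9; 8 GB remain.
Put 2 GB in drive 3; 1 GB remain.
Final drives: [2,14,3] [19] [15,14,2] [22] [25] [25] [26] [27] [24].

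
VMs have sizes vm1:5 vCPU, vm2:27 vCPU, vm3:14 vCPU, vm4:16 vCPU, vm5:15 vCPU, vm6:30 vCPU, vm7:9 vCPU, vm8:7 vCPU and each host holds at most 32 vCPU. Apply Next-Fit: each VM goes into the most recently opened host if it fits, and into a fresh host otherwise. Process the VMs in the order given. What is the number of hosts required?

Put vm1 (5 vCPU) in host 1; 27 vCPU remain.
Put vm2 (27 vCPU) in host 1; 0 vCPU remain.
Put vm3 (14 vCPU) in host 2; 18 vCPU remain.
Put vm4 (16 vCPU) in host 2; 2 vCPU remain.
Put vm5 (15 vCPU) in host 3; 17 vCPU remain.
Put vm6 (30 vCPU) in host 4; 2 vCPU remain.
Put vm7 (9 vCPU) in host 5; 23 vCPU remain.
Put vm8 (7 vCPU) in host 5; 16 vCPU remain.
Final hosts: [5,27] [14,16] [15] [30] [9,7].

5 hosts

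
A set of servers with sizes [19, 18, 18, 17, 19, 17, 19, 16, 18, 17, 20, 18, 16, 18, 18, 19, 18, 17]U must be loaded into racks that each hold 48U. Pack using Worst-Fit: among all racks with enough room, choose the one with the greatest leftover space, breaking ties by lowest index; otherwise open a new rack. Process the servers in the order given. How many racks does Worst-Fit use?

rack 1: place 19U, 29U left
rack 1: place 18U, 11U left
rack 2: place 18U, 30U left
rack 2: place 17U, 13U left
rack 3: place 19U, 29U left
rack 3: place 17U, 12U left
rack 4: place 19U, 29U left
rack 4: place 16U, 13U left
rack 5: place 18U, 30U left
rack 5: place 17U, 13U left
rack 6: place 20U, 28U left
rack 6: place 18U, 10U left
rack 7: place 16U, 32U left
rack 7: place 18U, 14U left
rack 8: place 18U, 30U left
rack 8: place 19U, 11U left
rack 9: place 18U, 30U left
rack 9: place 17U, 13U left

9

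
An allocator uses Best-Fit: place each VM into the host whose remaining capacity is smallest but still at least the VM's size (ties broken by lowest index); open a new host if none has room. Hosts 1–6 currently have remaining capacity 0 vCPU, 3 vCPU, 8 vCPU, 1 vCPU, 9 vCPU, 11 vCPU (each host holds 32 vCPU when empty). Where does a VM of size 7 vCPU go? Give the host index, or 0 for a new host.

3

Hosts with room: host 3 (8 vCPU), host 5 (9 vCPU), host 6 (11 vCPU).
Tightest fit is host 3 with 8 vCPU free.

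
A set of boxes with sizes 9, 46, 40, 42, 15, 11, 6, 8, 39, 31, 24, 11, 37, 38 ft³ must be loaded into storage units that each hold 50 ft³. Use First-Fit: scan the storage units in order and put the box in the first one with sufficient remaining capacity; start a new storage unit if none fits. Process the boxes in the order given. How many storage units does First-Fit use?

9

Put 9 ft³ in storage unit 1; 41 ft³ remain.
Put 46 ft³ in storage unit 2; 4 ft³ remain.
Put 40 ft³ in storage unit 1; 1 ft³ remain.
Put 42 ft³ in storage unit 3; 8 ft³ remain.
Put 15 ft³ in storage unit 4; 35 ft³ remain.
Put 11 ft³ in storage unit 4; 24 ft³ remain.
Put 6 ft³ in storage unit 3; 2 ft³ remain.
Put 8 ft³ in storage unit 4; 16 ft³ remain.
Put 39 ft³ in storage unit 5; 11 ft³ remain.
Put 31 ft³ in storage unit 6; 19 ft³ remain.
Put 24 ft³ in storage unit 7; 26 ft³ remain.
Put 11 ft³ in storage unit 4; 5 ft³ remain.
Put 37 ft³ in storage unit 8; 13 ft³ remain.
Put 38 ft³ in storage unit 9; 12 ft³ remain.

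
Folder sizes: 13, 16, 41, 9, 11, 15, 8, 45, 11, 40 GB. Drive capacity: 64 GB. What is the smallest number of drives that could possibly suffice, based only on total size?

Total size = 13 + 16 + 41 + 9 + 11 + 15 + 8 + 45 + 11 + 40 = 209 GB.
⌈209 / 64⌉ = 4.

4 drives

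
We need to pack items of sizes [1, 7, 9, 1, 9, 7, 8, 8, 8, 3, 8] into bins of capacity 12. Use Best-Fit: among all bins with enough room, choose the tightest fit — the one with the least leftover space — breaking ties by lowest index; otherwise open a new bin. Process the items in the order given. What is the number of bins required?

1 → bin 1 (remaining 11)
7 → bin 1 (remaining 4)
9 → bin 2 (remaining 3)
1 → bin 2 (remaining 2)
9 → bin 3 (remaining 3)
7 → bin 4 (remaining 5)
8 → bin 5 (remaining 4)
8 → bin 6 (remaining 4)
8 → bin 7 (remaining 4)
3 → bin 3 (remaining 0)
8 → bin 8 (remaining 4)
Final bins: [1,7] [9,1] [9,3] [7] [8] [8] [8] [8].

8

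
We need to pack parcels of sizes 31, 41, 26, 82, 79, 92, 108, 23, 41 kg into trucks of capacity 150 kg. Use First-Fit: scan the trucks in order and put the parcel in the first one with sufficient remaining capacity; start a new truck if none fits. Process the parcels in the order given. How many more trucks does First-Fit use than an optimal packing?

1

First-Fit: [31,41,26,23] [82,41] [79] [92] [108] → 5 trucks.
Total size 523 kg; any packing needs at least ⌈523/150⌉ = 4 trucks.
An optimal packing achieves that bound: [108,41] [92,41] [82,31,26] [79,23] → 4 trucks.
Excess: 5 − 4 = 1.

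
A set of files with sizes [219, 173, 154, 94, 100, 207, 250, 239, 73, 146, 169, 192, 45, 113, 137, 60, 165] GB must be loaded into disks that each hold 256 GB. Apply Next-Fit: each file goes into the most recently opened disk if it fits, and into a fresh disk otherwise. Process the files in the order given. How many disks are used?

12

Put 219 GB in disk 1; 37 GB remain.
Put 173 GB in disk 2; 83 GB remain.
Put 154 GB in disk 3; 102 GB remain.
Put 94 GB in disk 3; 8 GB remain.
Put 100 GB in disk 4; 156 GB remain.
Put 207 GB in disk 5; 49 GB remain.
Put 250 GB in disk 6; 6 GB remain.
Put 239 GB in disk 7; 17 GB remain.
Put 73 GB in disk 8; 183 GB remain.
Put 146 GB in disk 8; 37 GB remain.
Put 169 GB in disk 9; 87 GB remain.
Put 192 GB in disk 10; 64 GB remain.
Put 45 GB in disk 10; 19 GB remain.
Put 113 GB in disk 11; 143 GB remain.
Put 137 GB in disk 11; 6 GB remain.
Put 60 GB in disk 12; 196 GB remain.
Put 165 GB in disk 12; 31 GB remain.
Final disks: [219] [173] [154,94] [100] [207] [250] [239] [73,146] [169] [192,45] [113,137] [60,165].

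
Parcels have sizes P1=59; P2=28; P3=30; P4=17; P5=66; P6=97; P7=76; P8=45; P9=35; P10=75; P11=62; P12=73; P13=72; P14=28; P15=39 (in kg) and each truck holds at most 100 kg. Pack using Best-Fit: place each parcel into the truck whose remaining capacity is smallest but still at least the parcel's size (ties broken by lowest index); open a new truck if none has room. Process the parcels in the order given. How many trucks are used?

10

P1 (59 kg) → truck 1 (remaining 41 kg)
P2 (28 kg) → truck 1 (remaining 13 kg)
P3 (30 kg) → truck 2 (remaining 70 kg)
P4 (17 kg) → truck 2 (remaining 53 kg)
P5 (66 kg) → truck 3 (remaining 34 kg)
P6 (97 kg) → truck 4 (remaining 3 kg)
P7 (76 kg) → truck 5 (remaining 24 kg)
P8 (45 kg) → truck 2 (remaining 8 kg)
P9 (35 kg) → truck 6 (remaining 65 kg)
P10 (75 kg) → truck 7 (remaining 25 kg)
P11 (62 kg) → truck 6 (remaining 3 kg)
P12 (73 kg) → truck 8 (remaining 27 kg)
P13 (72 kg) → truck 9 (remaining 28 kg)
P14 (28 kg) → truck 9 (remaining 0 kg)
P15 (39 kg) → truck 10 (remaining 61 kg)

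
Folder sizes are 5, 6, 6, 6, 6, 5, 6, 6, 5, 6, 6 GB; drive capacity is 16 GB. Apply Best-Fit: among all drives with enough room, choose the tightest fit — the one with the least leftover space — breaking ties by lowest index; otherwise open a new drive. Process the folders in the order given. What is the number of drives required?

5 drives

Put 5 GB in drive 1; 11 GB remain.
Put 6 GB in drive 1; 5 GB remain.
Put 6 GB in drive 2; 10 GB remain.
Put 6 GB in drive 2; 4 GB remain.
Put 6 GB in drive 3; 10 GB remain.
Put 5 GB in drive 1; 0 GB remain.
Put 6 GB in drive 3; 4 GB remain.
Put 6 GB in drive 4; 10 GB remain.
Put 5 GB in drive 4; 5 GB remain.
Put 6 GB in drive 5; 10 GB remain.
Put 6 GB in drive 5; 4 GB remain.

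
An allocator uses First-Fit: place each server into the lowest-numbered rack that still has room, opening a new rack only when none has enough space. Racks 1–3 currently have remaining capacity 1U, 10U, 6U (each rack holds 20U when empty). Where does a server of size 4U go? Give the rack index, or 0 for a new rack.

Racks with room: rack 2 (10U), rack 3 (6U).
The first with room is rack 2.

2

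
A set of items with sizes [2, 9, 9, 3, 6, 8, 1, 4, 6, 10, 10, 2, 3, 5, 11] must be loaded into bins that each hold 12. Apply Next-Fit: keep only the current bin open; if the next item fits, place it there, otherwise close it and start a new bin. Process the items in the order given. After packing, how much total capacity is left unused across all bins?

19

bin 1: place 2, 10 left
bin 1: place 9, 1 left
bin 2: place 9, 3 left
bin 2: place 3, 0 left
bin 3: place 6, 6 left
bin 4: place 8, 4 left
bin 4: place 1, 3 left
bin 5: place 4, 8 left
bin 5: place 6, 2 left
bin 6: place 10, 2 left
bin 7: place 10, 2 left
bin 7: place 2, 0 left
bin 8: place 3, 9 left
bin 8: place 5, 4 left
bin 9: place 11, 1 left
9 bins × 12 = 108; used 89; unused 19.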